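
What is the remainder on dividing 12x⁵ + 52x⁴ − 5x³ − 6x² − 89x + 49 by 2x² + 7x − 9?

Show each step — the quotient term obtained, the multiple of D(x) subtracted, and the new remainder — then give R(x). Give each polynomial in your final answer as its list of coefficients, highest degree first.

Step 1: lead(12x⁵ + 52x⁴ − 5x³ − 6x² − 89x + 49) ÷ lead(D) = 12x⁵ ÷ 2x² = 6x³. Subtract (6x³)·D = 12x⁵ + 42x⁴ − 54x³. Remainder: 10x⁴ + 49x³ − 6x² − 89x + 49.
Step 2: lead(10x⁴ + 49x³ − 6x² − 89x + 49) ÷ lead(D) = 10x⁴ ÷ 2x² = 5x². Subtract (5x²)·D = 10x⁴ + 35x³ − 45x². Remainder: 14x³ + 39x² − 89x + 49.
Step 3: lead(14x³ + 39x² − 89x + 49) ÷ lead(D) = 14x³ ÷ 2x² = 7x. Subtract (7x)·D = 14x³ + 49x² − 63x. Remainder: −10x² − 26x + 49.
Step 4: lead(−10x² − 26x + 49) ÷ lead(D) = −10x² ÷ 2x² = −5. Subtract (−5)·D = −10x² − 35x + 45. Remainder: 9x + 4.

R = [9, 4]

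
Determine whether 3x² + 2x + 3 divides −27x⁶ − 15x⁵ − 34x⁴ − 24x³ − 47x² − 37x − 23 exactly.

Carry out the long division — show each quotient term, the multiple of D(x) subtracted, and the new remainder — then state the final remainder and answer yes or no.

Step 1: lead(−27x⁶ − 15x⁵ − 34x⁴ − 24x³ − 47x² − 37x − 23) ÷ lead(D) = −27x⁶ ÷ 3x² = −9x⁴. Subtract (−9x⁴)·D = −27x⁶ − 18x⁵ − 27x⁴. Remainder: 3x⁵ − 7x⁴ − 24x³ − 47x² − 37x − 23.
Step 2: lead(3x⁵ − 7x⁴ − 24x³ − 47x² − 37x − 23) ÷ lead(D) = 3x⁵ ÷ 3x² = x³. Subtract (x³)·D = 3x⁵ + 2x⁴ + 3x³. Remainder: −9x⁴ − 27x³ − 47x² − 37x − 23.
Step 3: lead(−9x⁴ − 27x³ − 47x² − 37x − 23) ÷ lead(D) = −9x⁴ ÷ 3x² = −3x². Subtract (−3x²)·D = −9x⁴ − 6x³ − 9x². Remainder: −21x³ − 38x² − 37x − 23.
Step 4: lead(−21x³ − 38x² − 37x − 23) ÷ lead(D) = −21x³ ÷ 3x² = −7x. Subtract (−7x)·D = −21x³ − 14x² − 21x. Remainder: −24x² − 16x − 23.
Step 5: lead(−24x² − 16x − 23) ÷ lead(D) = −24x² ÷ 3x² = −8. Subtract (−8)·D = −24x² − 16x − 24. Remainder: 1.

R(x) = 1, so D(x) is not a factor of P(x). no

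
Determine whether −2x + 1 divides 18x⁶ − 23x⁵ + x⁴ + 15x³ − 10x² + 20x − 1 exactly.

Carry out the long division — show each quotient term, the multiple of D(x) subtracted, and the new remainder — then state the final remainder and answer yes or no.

Step 1: lead(18x⁶ − 23x⁵ + x⁴ + 15x³ − 10x² + 20x − 1) ÷ lead(D) = 18x⁶ ÷ −2x = −9x⁵. Subtract (−9x⁵)·D = 18x⁶ − 9x⁵. Remainder: −14x⁵ + x⁴ + 15x³ − 10x² + 20x − 1.
Step 2: lead(−14x⁵ + x⁴ + 15x³ − 10x² + 20x − 1) ÷ lead(D) = −14x⁵ ÷ −2x = 7x⁴. Subtract (7x⁴)·D = −14x⁵ + 7x⁴. Remainder: −6x⁴ + 15x³ − 10x² + 20x − 1.
Step 3: lead(−6x⁴ + 15x³ − 10x² + 20x − 1) ÷ lead(D) = −6x⁴ ÷ −2x = 3x³. Subtract (3x³)·D = −6x⁴ + 3x³. Remainder: 12x³ − 10x² + 20x − 1.
Step 4: lead(12x³ − 10x² + 20x − 1) ÷ lead(D) = 12x³ ÷ −2x = −6x². Subtract (−6x²)·D = 12x³ − 6x². Remainder: −4x² + 20x − 1.
Step 5: lead(−4x² + 20x − 1) ÷ lead(D) = −4x² ÷ −2x = 2x. Subtract (2x)·D = −4x² + 2x. Remainder: 18x − 1.
Step 6: lead(18x − 1) ÷ lead(D) = 18x ÷ −2x = −9. Subtract (−9)·D = 18x − 9. Remainder: 8.

R(x) = 8, so D(x) is not a factor of P(x). no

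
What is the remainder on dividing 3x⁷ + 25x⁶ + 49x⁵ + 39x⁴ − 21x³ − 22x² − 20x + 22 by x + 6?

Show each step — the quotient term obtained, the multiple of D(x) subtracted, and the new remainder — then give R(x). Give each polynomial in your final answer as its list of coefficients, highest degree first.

R = [-2]

Step 1: lead(3x⁷ + 25x⁶ + 49x⁵ + 39x⁴ − 21x³ − 22x² − 20x + 22) ÷ lead(D) = 3x⁷ ÷ x = 3x⁶. Subtract (3x⁶)·D = 3x⁷ + 18x⁶. Remainder: 7x⁶ + 49x⁵ + 39x⁴ − 21x³ − 22x² − 20x + 22.
Step 2: lead(7x⁶ + 49x⁵ + 39x⁴ − 21x³ − 22x² − 20x + 22) ÷ lead(D) = 7x⁶ ÷ x = 7x⁵. Subtract (7x⁵)·D = 7x⁶ + 42x⁵. Remainder: 7x⁵ + 39x⁴ − 21x³ − 22x² − 20x + 22.
Step 3: lead(7x⁵ + 39x⁴ − 21x³ − 22x² − 20x + 22) ÷ lead(D) = 7x⁵ ÷ x = 7x⁴. Subtract (7x⁴)·D = 7x⁵ + 42x⁴. Remainder: −3x⁴ − 21x³ − 22x² − 20x + 22.
Step 4: lead(−3x⁴ − 21x³ − 22x² − 20x + 22) ÷ lead(D) = −3x⁴ ÷ x = −3x³. Subtract (−3x³)·D = −3x⁴ − 18x³. Remainder: −3x³ − 22x² − 20x + 22.
Step 5: lead(−3x³ − 22x² − 20x + 22) ÷ lead(D) = −3x³ ÷ x = −3x². Subtract (−3x²)·D = −3x³ − 18x². Remainder: −4x² − 20x + 22.
Step 6: lead(−4x² − 20x + 22) ÷ lead(D) = −4x² ÷ x = −4x. Subtract (−4x)·D = −4x² − 24x. Remainder: 4x + 22.
Step 7: lead(4x + 22) ÷ lead(D) = 4x ÷ x = 4. Subtract (4)·D = 4x + 24. Remainder: −2.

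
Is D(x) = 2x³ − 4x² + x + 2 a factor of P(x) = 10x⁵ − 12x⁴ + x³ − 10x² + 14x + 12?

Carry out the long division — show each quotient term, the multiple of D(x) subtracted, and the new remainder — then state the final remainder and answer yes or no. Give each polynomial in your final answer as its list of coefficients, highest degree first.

Step 1: lead(10x⁵ − 12x⁴ + x³ − 10x² + 14x + 12) ÷ lead(D) = 10x⁵ ÷ 2x³ = 5x². Subtract (5x²)·D = 10x⁵ − 20x⁴ + 5x³ + 10x². Remainder: 8x⁴ − 4x³ − 20x² + 14x + 12.
Step 2: lead(8x⁴ − 4x³ − 20x² + 14x + 12) ÷ lead(D) = 8x⁴ ÷ 2x³ = 4x. Subtract (4x)·D = 8x⁴ − 16x³ + 4x² + 8x. Remainder: 12x³ − 24x² + 6x + 12.
Step 3: lead(12x³ − 24x² + 6x + 12) ÷ lead(D) = 12x³ ÷ 2x³ = 6. Subtract (6)·D = 12x³ − 24x² + 6x + 12. Remainder: 0.

R = [0], so D(x) is a factor of P(x). yes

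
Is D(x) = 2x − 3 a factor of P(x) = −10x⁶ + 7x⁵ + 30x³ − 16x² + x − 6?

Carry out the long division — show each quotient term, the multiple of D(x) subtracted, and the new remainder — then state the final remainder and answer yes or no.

Step 1: lead(−10x⁶ + 7x⁵ + 30x³ − 16x² + x − 6) ÷ lead(D) = −10x⁶ ÷ 2x = −5x⁵. Subtract (−5x⁵)·D = −10x⁶ + 15x⁵. Remainder: −8x⁵ + 30x³ − 16x² + x − 6.
Step 2: lead(−8x⁵ + 30x³ − 16x² + x − 6) ÷ lead(D) = −8x⁵ ÷ 2x = −4x⁴. Subtract (−4x⁴)·D = −8x⁵ + 12x⁴. Remainder: −12x⁴ + 30x³ − 16x² + x − 6.
Step 3: lead(−12x⁴ + 30x³ − 16x² + x − 6) ÷ lead(D) = −12x⁴ ÷ 2x = −6x³. Subtract (−6x³)·D = −12x⁴ + 18x³. Remainder: 12x³ − 16x² + x − 6.
Step 4: lead(12x³ − 16x² + x − 6) ÷ lead(D) = 12x³ ÷ 2x = 6x². Subtract (6x²)·D = 12x³ − 18x². Remainder: 2x² + x − 6.
Step 5: lead(2x² + x − 6) ÷ lead(D) = 2x² ÷ 2x = x. Subtract (x)·D = 2x² − 3x. Remainder: 4x − 6.
Step 6: lead(4x − 6) ÷ lead(D) = 4x ÷ 2x = 2. Subtract (2)·D = 4x − 6. Remainder: 0.

R(x) = 0, so D(x) is a factor of P(x). yes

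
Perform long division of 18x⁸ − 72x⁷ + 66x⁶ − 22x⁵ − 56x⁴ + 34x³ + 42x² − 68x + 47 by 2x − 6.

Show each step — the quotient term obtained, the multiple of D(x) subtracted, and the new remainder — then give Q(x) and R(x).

Step 1: lead(18x⁸ − 72x⁷ + 66x⁶ − 22x⁵ − 56x⁴ + 34x³ + 42x² − 68x + 47) ÷ lead(D) = 18x⁸ ÷ 2x = 9x⁷. Subtract (9x⁷)·D = 18x⁸ − 54x⁷. Remainder: −18x⁷ + 66x⁶ − 22x⁵ − 56x⁴ + 34x³ + 42x² − 68x + 47.
Step 2: lead(−18x⁷ + 66x⁶ − 22x⁵ − 56x⁴ + 34x³ + 42x² − 68x + 47) ÷ lead(D) = −18x⁷ ÷ 2x = −9x⁶. Subtract (−9x⁶)·D = −18x⁷ + 54x⁶. Remainder: 12x⁶ − 22x⁵ − 56x⁴ + 34x³ + 42x² − 68x + 47.
Step 3: lead(12x⁶ − 22x⁵ − 56x⁴ + 34x³ + 42x² − 68x + 47) ÷ lead(D) = 12x⁶ ÷ 2x = 6x⁵. Subtract (6x⁵)·D = 12x⁶ − 36x⁵. Remainder: 14x⁵ − 56x⁴ + 34x³ + 42x² − 68x + 47.
Step 4: lead(14x⁵ − 56x⁴ + 34x³ + 42x² − 68x + 47) ÷ lead(D) = 14x⁵ ÷ 2x = 7x⁴. Subtract (7x⁴)·D = 14x⁵ − 42x⁴. Remainder: −14x⁴ + 34x³ + 42x² − 68x + 47.
Step 5: lead(−14x⁴ + 34x³ + 42x² − 68x + 47) ÷ lead(D) = −14x⁴ ÷ 2x = −7x³. Subtract (−7x³)·D = −14x⁴ + 42x³. Remainder: −8x³ + 42x² − 68x + 47.
Step 6: lead(−8x³ + 42x² − 68x + 47) ÷ lead(D) = −8x³ ÷ 2x = −4x². Subtract (−4x²)·D = −8x³ + 24x². Remainder: 18x² − 68x + 47.
Step 7: lead(18x² − 68x + 47) ÷ lead(D) = 18x² ÷ 2x = 9x. Subtract (9x)·D = 18x² − 54x. Remainder: −14x + 47.
Step 8: lead(−14x + 47) ÷ lead(D) = −14x ÷ 2x = −7. Subtract (−7)·D = −14x + 42. Remainder: 5.

Q(x) = 9x⁷ − 9x⁶ + 6x⁵ + 7x⁴ − 7x³ − 4x² + 9x − 7; R(x) = 5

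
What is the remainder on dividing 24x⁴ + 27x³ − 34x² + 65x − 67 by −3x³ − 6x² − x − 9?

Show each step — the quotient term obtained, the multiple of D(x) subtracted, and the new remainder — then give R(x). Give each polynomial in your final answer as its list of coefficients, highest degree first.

Step 1: lead(24x⁴ + 27x³ − 34x² + 65x − 67) ÷ lead(D) = 24x⁴ ÷ −3x³ = −8x. Subtract (−8x)·D = 24x⁴ + 48x³ + 8x² + 72x. Remainder: −21x³ − 42x² − 7x − 67.
Step 2: lead(−21x³ − 42x² − 7x − 67) ÷ lead(D) = −21x³ ÷ −3x³ = 7. Subtract (7)·D = −21x³ − 42x² − 7x − 63. Remainder: −4.

R = [-4]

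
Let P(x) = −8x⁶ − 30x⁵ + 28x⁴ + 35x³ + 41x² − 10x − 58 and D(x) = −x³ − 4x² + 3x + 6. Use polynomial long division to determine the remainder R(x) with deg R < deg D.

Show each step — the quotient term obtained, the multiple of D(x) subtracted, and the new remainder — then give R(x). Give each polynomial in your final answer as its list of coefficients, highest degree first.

R = [5, -7, -4]

Step 1: lead(−8x⁶ − 30x⁵ + 28x⁴ + 35x³ + 41x² − 10x − 58) ÷ lead(D) = −8x⁶ ÷ −x³ = 8x³. Subtract (8x³)·D = −8x⁶ − 32x⁵ + 24x⁴ + 48x³. Remainder: 2x⁵ + 4x⁴ − 13x³ + 41x² − 10x − 58.
Step 2: lead(2x⁵ + 4x⁴ − 13x³ + 41x² − 10x − 58) ÷ lead(D) = 2x⁵ ÷ −x³ = −2x². Subtract (−2x²)·D = 2x⁵ + 8x⁴ − 6x³ − 12x². Remainder: −4x⁴ − 7x³ + 53x² − 10x − 58.
Step 3: lead(−4x⁴ − 7x³ + 53x² − 10x − 58) ÷ lead(D) = −4x⁴ ÷ −x³ = 4x. Subtract (4x)·D = −4x⁴ − 16x³ + 12x² + 24x. Remainder: 9x³ + 41x² − 34x − 58.
Step 4: lead(9x³ + 41x² − 34x − 58) ÷ lead(D) = 9x³ ÷ −x³ = −9. Subtract (−9)·D = 9x³ + 36x² − 27x − 54. Remainder: 5x² − 7x − 4.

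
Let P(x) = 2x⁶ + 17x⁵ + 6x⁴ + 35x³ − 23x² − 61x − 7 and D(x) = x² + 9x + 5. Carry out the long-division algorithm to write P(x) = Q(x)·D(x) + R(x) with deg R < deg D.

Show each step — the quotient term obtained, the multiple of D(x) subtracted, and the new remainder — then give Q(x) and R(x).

Q(x) = 2x⁴ − x³ + 5x² − 5x − 3; R(x) = −9x + 8

Step 1: lead(2x⁶ + 17x⁵ + 6x⁴ + 35x³ − 23x² − 61x − 7) ÷ lead(D) = 2x⁶ ÷ x² = 2x⁴. Subtract (2x⁴)·D = 2x⁶ + 18x⁵ + 10x⁴. Remainder: −x⁵ − 4x⁴ + 35x³ − 23x² − 61x − 7.
Step 2: lead(−x⁵ − 4x⁴ + 35x³ − 23x² − 61x − 7) ÷ lead(D) = −x⁵ ÷ x² = −x³. Subtract (−x³)·D = −x⁵ − 9x⁴ − 5x³. Remainder: 5x⁴ + 40x³ − 23x² − 61x − 7.
Step 3: lead(5x⁴ + 40x³ − 23x² − 61x − 7) ÷ lead(D) = 5x⁴ ÷ x² = 5x². Subtract (5x²)·D = 5x⁴ + 45x³ + 25x². Remainder: −5x³ − 48x² − 61x − 7.
Step 4: lead(−5x³ − 48x² − 61x − 7) ÷ lead(D) = −5x³ ÷ x² = −5x. Subtract (−5x)·D = −5x³ − 45x² − 25x. Remainder: −3x² − 36x − 7.
Step 5: lead(−3x² − 36x − 7) ÷ lead(D) = −3x² ÷ x² = −3. Subtract (−3)·D = −3x² − 27x − 15. Remainder: −9x + 8.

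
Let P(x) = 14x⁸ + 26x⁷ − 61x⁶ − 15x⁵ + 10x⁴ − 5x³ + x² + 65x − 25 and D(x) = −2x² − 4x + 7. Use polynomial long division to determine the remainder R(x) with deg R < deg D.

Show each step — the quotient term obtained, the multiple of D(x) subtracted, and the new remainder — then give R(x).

R(x) = 3

Step 1: lead(14x⁸ + 26x⁷ − 61x⁶ − 15x⁵ + 10x⁴ − 5x³ + x² + 65x − 25) ÷ lead(D) = 14x⁸ ÷ −2x² = −7x⁶. Subtract (−7x⁶)·D = 14x⁸ + 28x⁷ − 49x⁶. Remainder: −2x⁷ − 12x⁶ − 15x⁵ + 10x⁴ − 5x³ + x² + 65x − 25.
Step 2: lead(−2x⁷ − 12x⁶ − 15x⁵ + 10x⁴ − 5x³ + x² + 65x − 25) ÷ lead(D) = −2x⁷ ÷ −2x² = x⁵. Subtract (x⁵)·D = −2x⁷ − 4x⁶ + 7x⁵. Remainder: −8x⁶ − 22x⁵ + 10x⁴ − 5x³ + x² + 65x − 25.
Step 3: lead(−8x⁶ − 22x⁵ + 10x⁴ − 5x³ + x² + 65x − 25) ÷ lead(D) = −8x⁶ ÷ −2x² = 4x⁴. Subtract (4x⁴)·D = −8x⁶ − 16x⁵ + 28x⁴. Remainder: −6x⁵ − 18x⁴ − 5x³ + x² + 65x − 25.
Step 4: lead(−6x⁵ − 18x⁴ − 5x³ + x² + 65x − 25) ÷ lead(D) = −6x⁵ ÷ −2x² = 3x³. Subtract (3x³)·D = −6x⁵ − 12x⁴ + 21x³. Remainder: −6x⁴ − 26x³ + x² + 65x − 25.
Step 5: lead(−6x⁴ − 26x³ + x² + 65x − 25) ÷ lead(D) = −6x⁴ ÷ −2x² = 3x². Subtract (3x²)·D = −6x⁴ − 12x³ + 21x². Remainder: −14x³ − 20x² + 65x − 25.
Step 6: lead(−14x³ − 20x² + 65x − 25) ÷ lead(D) = −14x³ ÷ −2x² = 7x. Subtract (7x)·D = −14x³ − 28x² + 49x. Remainder: 8x² + 16x − 25.
Step 7: lead(8x² + 16x − 25) ÷ lead(D) = 8x² ÷ −2x² = −4. Subtract (−4)·D = 8x² + 16x − 28. Remainder: 3.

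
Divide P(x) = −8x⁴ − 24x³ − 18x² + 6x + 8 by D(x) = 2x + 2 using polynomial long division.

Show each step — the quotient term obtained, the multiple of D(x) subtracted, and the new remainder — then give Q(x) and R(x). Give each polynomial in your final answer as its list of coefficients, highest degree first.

Step 1: lead(−8x⁴ − 24x³ − 18x² + 6x + 8) ÷ lead(D) = −8x⁴ ÷ 2x = −4x³. Subtract (−4x³)·D = −8x⁴ − 8x³. Remainder: −16x³ − 18x² + 6x + 8.
Step 2: lead(−16x³ − 18x² + 6x + 8) ÷ lead(D) = −16x³ ÷ 2x = −8x². Subtract (−8x²)·D = −16x³ − 16x². Remainder: −2x² + 6x + 8.
Step 3: lead(−2x² + 6x + 8) ÷ lead(D) = −2x² ÷ 2x = −x. Subtract (−x)·D = −2x² − 2x. Remainder: 8x + 8.
Step 4: lead(8x + 8) ÷ lead(D) = 8x ÷ 2x = 4. Subtract (4)·D = 8x + 8. Remainder: 0.

Q = [-4, -8, -1, 4]; R = [0]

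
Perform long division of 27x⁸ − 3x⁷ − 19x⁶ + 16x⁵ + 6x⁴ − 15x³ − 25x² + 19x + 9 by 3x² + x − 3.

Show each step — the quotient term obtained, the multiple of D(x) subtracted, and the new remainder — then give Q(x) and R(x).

Q(x) = 9x⁶ − 4x⁵ + 4x⁴ + 6x² − 7x; R(x) = −2x + 9

Step 1: lead(27x⁸ − 3x⁷ − 19x⁶ + 16x⁵ + 6x⁴ − 15x³ − 25x² + 19x + 9) ÷ lead(D) = 27x⁸ ÷ 3x² = 9x⁶. Subtract (9x⁶)·D = 27x⁸ + 9x⁷ − 27x⁶. Remainder: −12x⁷ + 8x⁶ + 16x⁵ + 6x⁴ − 15x³ − 25x² + 19x + 9.
Step 2: lead(−12x⁷ + 8x⁶ + 16x⁵ + 6x⁴ − 15x³ − 25x² + 19x + 9) ÷ lead(D) = −12x⁷ ÷ 3x² = −4x⁵. Subtract (−4x⁵)·D = −12x⁷ − 4x⁶ + 12x⁵. Remainder: 12x⁶ + 4x⁵ + 6x⁴ − 15x³ − 25x² + 19x + 9.
Step 3: lead(12x⁶ + 4x⁵ + 6x⁴ − 15x³ − 25x² + 19x + 9) ÷ lead(D) = 12x⁶ ÷ 3x² = 4x⁴. Subtract (4x⁴)·D = 12x⁶ + 4x⁵ − 12x⁴. Remainder: 18x⁴ − 15x³ − 25x² + 19x + 9.
Step 4: lead(18x⁴ − 15x³ − 25x² + 19x + 9) ÷ lead(D) = 18x⁴ ÷ 3x² = 6x². Subtract (6x²)·D = 18x⁴ + 6x³ − 18x². Remainder: −21x³ − 7x² + 19x + 9.
Step 5: lead(−21x³ − 7x² + 19x + 9) ÷ lead(D) = −21x³ ÷ 3x² = −7x. Subtract (−7x)·D = −21x³ − 7x² + 21x. Remainder: −2x + 9.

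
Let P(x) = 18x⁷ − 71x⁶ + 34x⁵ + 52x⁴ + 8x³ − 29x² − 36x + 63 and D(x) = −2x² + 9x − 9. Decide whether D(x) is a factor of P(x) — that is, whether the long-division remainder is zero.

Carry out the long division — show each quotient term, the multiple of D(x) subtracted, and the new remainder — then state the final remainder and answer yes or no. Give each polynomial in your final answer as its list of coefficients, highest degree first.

Step 1: lead(18x⁷ − 71x⁶ + 34x⁵ + 52x⁴ + 8x³ − 29x² − 36x + 63) ÷ lead(D) = 18x⁷ ÷ −2x² = −9x⁵. Subtract (−9x⁵)·D = 18x⁷ − 81x⁶ + 81x⁵. Remainder: 10x⁶ − 47x⁵ + 52x⁴ + 8x³ − 29x² − 36x + 63.
Step 2: lead(10x⁶ − 47x⁵ + 52x⁴ + 8x³ − 29x² − 36x + 63) ÷ lead(D) = 10x⁶ ÷ −2x² = −5x⁴. Subtract (−5x⁴)·D = 10x⁶ − 45x⁵ + 45x⁴. Remainder: −2x⁵ + 7x⁴ + 8x³ − 29x² − 36x + 63.
Step 3: lead(−2x⁵ + 7x⁴ + 8x³ − 29x² − 36x + 63) ÷ lead(D) = −2x⁵ ÷ −2x² = x³. Subtract (x³)·D = −2x⁵ + 9x⁴ − 9x³. Remainder: −2x⁴ + 17x³ − 29x² − 36x + 63.
Step 4: lead(−2x⁴ + 17x³ − 29x² − 36x + 63) ÷ lead(D) = −2x⁴ ÷ −2x² = x². Subtract (x²)·D = −2x⁴ + 9x³ − 9x². Remainder: 8x³ − 20x² − 36x + 63.
Step 5: lead(8x³ − 20x² − 36x + 63) ÷ lead(D) = 8x³ ÷ −2x² = −4x. Subtract (−4x)·D = 8x³ − 36x² + 36x. Remainder: 16x² − 72x + 63.
Step 6: lead(16x² − 72x + 63) ÷ lead(D) = 16x² ÷ −2x² = −8. Subtract (−8)·D = 16x² − 72x + 72. Remainder: −9.

R = [-9], so D(x) is not a factor of P(x). no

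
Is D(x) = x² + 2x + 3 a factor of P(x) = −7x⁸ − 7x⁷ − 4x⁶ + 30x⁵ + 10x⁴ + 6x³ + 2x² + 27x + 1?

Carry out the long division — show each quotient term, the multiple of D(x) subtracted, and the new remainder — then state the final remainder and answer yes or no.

Step 1: lead(−7x⁸ − 7x⁷ − 4x⁶ + 30x⁵ + 10x⁴ + 6x³ + 2x² + 27x + 1) ÷ lead(D) = −7x⁸ ÷ x² = −7x⁶. Subtract (−7x⁶)·D = −7x⁸ − 14x⁷ − 21x⁶. Remainder: 7x⁷ + 17x⁶ + 30x⁵ + 10x⁴ + 6x³ + 2x² + 27x + 1.
Step 2: lead(7x⁷ + 17x⁶ + 30x⁵ + 10x⁴ + 6x³ + 2x² + 27x + 1) ÷ lead(D) = 7x⁷ ÷ x² = 7x⁵. Subtract (7x⁵)·D = 7x⁷ + 14x⁶ + 21x⁵. Remainder: 3x⁶ + 9x⁵ + 10x⁴ + 6x³ + 2x² + 27x + 1.
Step 3: lead(3x⁶ + 9x⁵ + 10x⁴ + 6x³ + 2x² + 27x + 1) ÷ lead(D) = 3x⁶ ÷ x² = 3x⁴. Subtract (3x⁴)·D = 3x⁶ + 6x⁵ + 9x⁴. Remainder: 3x⁵ + x⁴ + 6x³ + 2x² + 27x + 1.
Step 4: lead(3x⁵ + x⁴ + 6x³ + 2x² + 27x + 1) ÷ lead(D) = 3x⁵ ÷ x² = 3x³. Subtract (3x³)·D = 3x⁵ + 6x⁴ + 9x³. Remainder: −5x⁴ − 3x³ + 2x² + 27x + 1.
Step 5: lead(−5x⁴ − 3x³ + 2x² + 27x + 1) ÷ lead(D) = −5x⁴ ÷ x² = −5x². Subtract (−5x²)·D = −5x⁴ − 10x³ − 15x². Remainder: 7x³ + 17x² + 27x + 1.
Step 6: lead(7x³ + 17x² + 27x + 1) ÷ lead(D) = 7x³ ÷ x² = 7x. Subtract (7x)·D = 7x³ + 14x² + 21x. Remainder: 3x² + 6x + 1.
Step 7: lead(3x² + 6x + 1) ÷ lead(D) = 3x² ÷ x² = 3. Subtract (3)·D = 3x² + 6x + 9. Remainder: −8.

R(x) = −8, so D(x) is not a factor of P(x). no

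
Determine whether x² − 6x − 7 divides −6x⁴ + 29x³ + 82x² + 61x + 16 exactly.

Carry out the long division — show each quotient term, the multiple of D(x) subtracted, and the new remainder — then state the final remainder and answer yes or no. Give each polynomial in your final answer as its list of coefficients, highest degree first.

Step 1: lead(−6x⁴ + 29x³ + 82x² + 61x + 16) ÷ lead(D) = −6x⁴ ÷ x² = −6x². Subtract (−6x²)·D = −6x⁴ + 36x³ + 42x². Remainder: −7x³ + 40x² + 61x + 16.
Step 2: lead(−7x³ + 40x² + 61x + 16) ÷ lead(D) = −7x³ ÷ x² = −7x. Subtract (−7x)·D = −7x³ + 42x² + 49x. Remainder: −2x² + 12x + 16.
Step 3: lead(−2x² + 12x + 16) ÷ lead(D) = −2x² ÷ x² = −2. Subtract (−2)·D = −2x² + 12x + 14. Remainder: 2.

R = [2], so D(x) is not a factor of P(x). no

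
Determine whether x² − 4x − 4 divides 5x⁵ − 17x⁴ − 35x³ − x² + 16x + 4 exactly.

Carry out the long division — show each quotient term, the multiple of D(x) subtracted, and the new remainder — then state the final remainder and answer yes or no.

Step 1: lead(5x⁵ − 17x⁴ − 35x³ − x² + 16x + 4) ÷ lead(D) = 5x⁵ ÷ x² = 5x³. Subtract (5x³)·D = 5x⁵ − 20x⁴ − 20x³. Remainder: 3x⁴ − 15x³ − x² + 16x + 4.
Step 2: lead(3x⁴ − 15x³ − x² + 16x + 4) ÷ lead(D) = 3x⁴ ÷ x² = 3x². Subtract (3x²)·D = 3x⁴ − 12x³ − 12x². Remainder: −3x³ + 11x² + 16x + 4.
Step 3: lead(−3x³ + 11x² + 16x + 4) ÷ lead(D) = −3x³ ÷ x² = −3x. Subtract (−3x)·D = −3x³ + 12x² + 12x. Remainder: −x² + 4x + 4.
Step 4: lead(−x² + 4x + 4) ÷ lead(D) = −x² ÷ x² = −1. Subtract (−1)·D = −x² + 4x + 4. Remainder: 0.

R(x) = 0, so D(x) is a factor of P(x). yes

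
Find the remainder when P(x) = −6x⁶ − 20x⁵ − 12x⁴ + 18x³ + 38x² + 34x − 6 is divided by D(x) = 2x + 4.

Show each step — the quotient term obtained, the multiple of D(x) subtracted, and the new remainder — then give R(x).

R(x) = −2

Step 1: lead(−6x⁶ − 20x⁵ − 12x⁴ + 18x³ + 38x² + 34x − 6) ÷ lead(D) = −6x⁶ ÷ 2x = −3x⁵. Subtract (−3x⁵)·D = −6x⁶ − 12x⁵. Remainder: −8x⁵ − 12x⁴ + 18x³ + 38x² + 34x − 6.
Step 2: lead(−8x⁵ − 12x⁴ + 18x³ + 38x² + 34x − 6) ÷ lead(D) = −8x⁵ ÷ 2x = −4x⁴. Subtract (−4x⁴)·D = −8x⁵ − 16x⁴. Remainder: 4x⁴ + 18x³ + 38x² + 34x − 6.
Step 3: lead(4x⁴ + 18x³ + 38x² + 34x − 6) ÷ lead(D) = 4x⁴ ÷ 2x = 2x³. Subtract (2x³)·D = 4x⁴ + 8x³. Remainder: 10x³ + 38x² + 34x − 6.
Step 4: lead(10x³ + 38x² + 34x − 6) ÷ lead(D) = 10x³ ÷ 2x = 5x². Subtract (5x²)·D = 10x³ + 20x². Remainder: 18x² + 34x − 6.
Step 5: lead(18x² + 34x − 6) ÷ lead(D) = 18x² ÷ 2x = 9x. Subtract (9x)·D = 18x² + 36x. Remainder: −2x − 6.
Step 6: lead(−2x − 6) ÷ lead(D) = −2x ÷ 2x = −1. Subtract (−1)·D = −2x − 4. Remainder: −2.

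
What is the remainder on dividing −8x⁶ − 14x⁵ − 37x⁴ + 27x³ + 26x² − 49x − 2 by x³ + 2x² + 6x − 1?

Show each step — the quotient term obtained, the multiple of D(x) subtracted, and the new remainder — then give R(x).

Step 1: lead(−8x⁶ − 14x⁵ − 37x⁴ + 27x³ + 26x² − 49x − 2) ÷ lead(D) = −8x⁶ ÷ x³ = −8x³. Subtract (−8x³)·D = −8x⁶ − 16x⁵ − 48x⁴ + 8x³. Remainder: 2x⁵ + 11x⁴ + 19x³ + 26x² − 49x − 2.
Step 2: lead(2x⁵ + 11x⁴ + 19x³ + 26x² − 49x − 2) ÷ lead(D) = 2x⁵ ÷ x³ = 2x². Subtract (2x²)·D = 2x⁵ + 4x⁴ + 12x³ − 2x². Remainder: 7x⁴ + 7x³ + 28x² − 49x − 2.
Step 3: lead(7x⁴ + 7x³ + 28x² − 49x − 2) ÷ lead(D) = 7x⁴ ÷ x³ = 7x. Subtract (7x)·D = 7x⁴ + 14x³ + 42x² − 7x. Remainder: −7x³ − 14x² − 42x − 2.
Step 4: lead(−7x³ − 14x² − 42x − 2) ÷ lead(D) = −7x³ ÷ x³ = −7. Subtract (−7)·D = −7x³ − 14x² − 42x + 7. Remainder: −9.

R(x) = −9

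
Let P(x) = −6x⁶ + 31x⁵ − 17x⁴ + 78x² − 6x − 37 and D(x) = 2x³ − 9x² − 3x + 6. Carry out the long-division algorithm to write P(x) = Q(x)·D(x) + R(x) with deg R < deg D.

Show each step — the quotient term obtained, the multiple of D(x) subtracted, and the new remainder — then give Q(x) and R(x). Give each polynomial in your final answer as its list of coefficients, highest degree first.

Q = [-3, 2, -4, -6]; R = [-1]

Step 1: lead(−6x⁶ + 31x⁵ − 17x⁴ + 78x² − 6x − 37) ÷ lead(D) = −6x⁶ ÷ 2x³ = −3x³. Subtract (−3x³)·D = −6x⁶ + 27x⁵ + 9x⁴ − 18x³. Remainder: 4x⁵ − 26x⁴ + 18x³ + 78x² − 6x − 37.
Step 2: lead(4x⁵ − 26x⁴ + 18x³ + 78x² − 6x − 37) ÷ lead(D) = 4x⁵ ÷ 2x³ = 2x². Subtract (2x²)·D = 4x⁵ − 18x⁴ − 6x³ + 12x². Remainder: −8x⁴ + 24x³ + 66x² − 6x − 37.
Step 3: lead(−8x⁴ + 24x³ + 66x² − 6x − 37) ÷ lead(D) = −8x⁴ ÷ 2x³ = −4x. Subtract (−4x)·D = −8x⁴ + 36x³ + 12x² − 24x. Remainder: −12x³ + 54x² + 18x − 37.
Step 4: lead(−12x³ + 54x² + 18x − 37) ÷ lead(D) = −12x³ ÷ 2x³ = −6. Subtract (−6)·D = −12x³ + 54x² + 18x − 36. Remainder: −1.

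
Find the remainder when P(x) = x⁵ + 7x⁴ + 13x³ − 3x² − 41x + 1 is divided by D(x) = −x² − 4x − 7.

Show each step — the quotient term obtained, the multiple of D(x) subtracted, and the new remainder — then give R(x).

Step 1: lead(x⁵ + 7x⁴ + 13x³ − 3x² − 41x + 1) ÷ lead(D) = x⁵ ÷ −x² = −x³. Subtract (−x³)·D = x⁵ + 4x⁴ + 7x³. Remainder: 3x⁴ + 6x³ − 3x² − 41x + 1.
Step 2: lead(3x⁴ + 6x³ − 3x² − 41x + 1) ÷ lead(D) = 3x⁴ ÷ −x² = −3x². Subtract (−3x²)·D = 3x⁴ + 12x³ + 21x². Remainder: −6x³ − 24x² − 41x + 1.
Step 3: lead(−6x³ − 24x² − 41x + 1) ÷ lead(D) = −6x³ ÷ −x² = 6x. Subtract (6x)·D = −6x³ − 24x² − 42x. Remainder: x + 1.

R(x) = x + 1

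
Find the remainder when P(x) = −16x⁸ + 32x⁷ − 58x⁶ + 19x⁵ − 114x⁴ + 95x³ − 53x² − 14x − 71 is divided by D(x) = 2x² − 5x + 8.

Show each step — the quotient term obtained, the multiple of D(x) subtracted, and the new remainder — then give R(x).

Step 1: lead(−16x⁸ + 32x⁷ − 58x⁶ + 19x⁵ − 114x⁴ + 95x³ − 53x² − 14x − 71) ÷ lead(D) = −16x⁸ ÷ 2x² = −8x⁶. Subtract (−8x⁶)·D = −16x⁸ + 40x⁷ − 64x⁶. Remainder: −8x⁷ + 6x⁶ + 19x⁵ − 114x⁴ + 95x³ − 53x² − 14x − 71.
Step 2: lead(−8x⁷ + 6x⁶ + 19x⁵ − 114x⁴ + 95x³ − 53x² − 14x − 71) ÷ lead(D) = −8x⁷ ÷ 2x² = −4x⁵. Subtract (−4x⁵)·D = −8x⁷ + 20x⁶ − 32x⁵. Remainder: −14x⁶ + 51x⁵ − 114x⁴ + 95x³ − 53x² − 14x − 71.
Step 3: lead(−14x⁶ + 51x⁵ − 114x⁴ + 95x³ − 53x² − 14x − 71) ÷ lead(D) = −14x⁶ ÷ 2x² = −7x⁴. Subtract (−7x⁴)·D = −14x⁶ + 35x⁵ − 56x⁴. Remainder: 16x⁵ − 58x⁴ + 95x³ − 53x² − 14x − 71.
Step 4: lead(16x⁵ − 58x⁴ + 95x³ − 53x² − 14x − 71) ÷ lead(D) = 16x⁵ ÷ 2x² = 8x³. Subtract (8x³)·D = 16x⁵ − 40x⁴ + 64x³. Remainder: −18x⁴ + 31x³ − 53x² − 14x − 71.
Step 5: lead(−18x⁴ + 31x³ − 53x² − 14x − 71) ÷ lead(D) = −18x⁴ ÷ 2x² = −9x². Subtract (−9x²)·D = −18x⁴ + 45x³ − 72x². Remainder: −14x³ + 19x² − 14x − 71.
Step 6: lead(−14x³ + 19x² − 14x − 71) ÷ lead(D) = −14x³ ÷ 2x² = −7x. Subtract (−7x)·D = −14x³ + 35x² − 56x. Remainder: −16x² + 42x − 71.
Step 7: lead(−16x² + 42x − 71) ÷ lead(D) = −16x² ÷ 2x² = −8. Subtract (−8)·D = −16x² + 40x − 64. Remainder: 2x − 7.

R(x) = 2x − 7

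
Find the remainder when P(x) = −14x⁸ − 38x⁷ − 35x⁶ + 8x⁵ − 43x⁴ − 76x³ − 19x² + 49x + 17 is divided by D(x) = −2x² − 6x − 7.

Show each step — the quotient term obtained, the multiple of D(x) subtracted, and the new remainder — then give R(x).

Step 1: lead(−14x⁸ − 38x⁷ − 35x⁶ + 8x⁵ − 43x⁴ − 76x³ − 19x² + 49x + 17) ÷ lead(D) = −14x⁸ ÷ −2x² = 7x⁶. Subtract (7x⁶)·D = −14x⁸ − 42x⁷ − 49x⁶. Remainder: 4x⁷ + 14x⁶ + 8x⁵ − 43x⁴ − 76x³ − 19x² + 49x + 17.
Step 2: lead(4x⁷ + 14x⁶ + 8x⁵ − 43x⁴ − 76x³ − 19x² + 49x + 17) ÷ lead(D) = 4x⁷ ÷ −2x² = −2x⁵. Subtract (−2x⁵)·D = 4x⁷ + 12x⁶ + 14x⁵. Remainder: 2x⁶ − 6x⁵ − 43x⁴ − 76x³ − 19x² + 49x + 17.
Step 3: lead(2x⁶ − 6x⁵ − 43x⁴ − 76x³ − 19x² + 49x + 17) ÷ lead(D) = 2x⁶ ÷ −2x² = −x⁴. Subtract (−x⁴)·D = 2x⁶ + 6x⁵ + 7x⁴. Remainder: −12x⁵ − 50x⁴ − 76x³ − 19x² + 49x + 17.
Step 4: lead(−12x⁵ − 50x⁴ − 76x³ − 19x² + 49x + 17) ÷ lead(D) = −12x⁵ ÷ −2x² = 6x³. Subtract (6x³)·D = −12x⁵ − 36x⁴ − 42x³. Remainder: −14x⁴ − 34x³ − 19x² + 49x + 17.
Step 5: lead(−14x⁴ − 34x³ − 19x² + 49x + 17) ÷ lead(D) = −14x⁴ ÷ −2x² = 7x². Subtract (7x²)·D = −14x⁴ − 42x³ − 49x². Remainder: 8x³ + 30x² + 49x + 17.
Step 6: lead(8x³ + 30x² + 49x + 17) ÷ lead(D) = 8x³ ÷ −2x² = −4x. Subtract (−4x)·D = 8x³ + 24x² + 28x. Remainder: 6x² + 21x + 17.
Step 7: lead(6x² + 21x + 17) ÷ lead(D) = 6x² ÷ −2x² = −3. Subtract (−3)·D = 6x² + 18x + 21. Remainder: 3x − 4.

R(x) = 3x − 4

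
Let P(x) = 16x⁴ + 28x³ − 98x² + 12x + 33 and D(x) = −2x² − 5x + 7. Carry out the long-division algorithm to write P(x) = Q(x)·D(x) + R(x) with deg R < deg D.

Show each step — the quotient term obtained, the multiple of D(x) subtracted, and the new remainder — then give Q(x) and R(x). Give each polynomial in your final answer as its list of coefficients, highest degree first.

Q = [-8, 6, 6]; R = [-9]

Step 1: lead(16x⁴ + 28x³ − 98x² + 12x + 33) ÷ lead(D) = 16x⁴ ÷ −2x² = −8x². Subtract (−8x²)·D = 16x⁴ + 40x³ − 56x². Remainder: −12x³ − 42x² + 12x + 33.
Step 2: lead(−12x³ − 42x² + 12x + 33) ÷ lead(D) = −12x³ ÷ −2x² = 6x. Subtract (6x)·D = −12x³ − 30x² + 42x. Remainder: −12x² − 30x + 33.
Step 3: lead(−12x² − 30x + 33) ÷ lead(D) = −12x² ÷ −2x² = 6. Subtract (6)·D = −12x² − 30x + 42. Remainder: −9.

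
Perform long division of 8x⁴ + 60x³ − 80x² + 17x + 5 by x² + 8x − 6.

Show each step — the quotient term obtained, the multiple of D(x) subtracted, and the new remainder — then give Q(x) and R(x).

Step 1: lead(8x⁴ + 60x³ − 80x² + 17x + 5) ÷ lead(D) = 8x⁴ ÷ x² = 8x². Subtract (8x²)·D = 8x⁴ + 64x³ − 48x². Remainder: −4x³ − 32x² + 17x + 5.
Step 2: lead(−4x³ − 32x² + 17x + 5) ÷ lead(D) = −4x³ ÷ x² = −4x. Subtract (−4x)·D = −4x³ − 32x² + 24x. Remainder: −7x + 5.

Q(x) = 8x² − 4x; R(x) = −7x + 5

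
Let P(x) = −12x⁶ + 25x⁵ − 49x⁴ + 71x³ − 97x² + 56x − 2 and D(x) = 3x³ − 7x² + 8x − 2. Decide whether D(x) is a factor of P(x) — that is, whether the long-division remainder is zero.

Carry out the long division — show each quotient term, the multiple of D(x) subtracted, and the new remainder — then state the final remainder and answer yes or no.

R(x) = 8, so D(x) is not a factor of P(x). no

Step 1: lead(−12x⁶ + 25x⁵ − 49x⁴ + 71x³ − 97x² + 56x − 2) ÷ lead(D) = −12x⁶ ÷ 3x³ = −4x³. Subtract (−4x³)·D = −12x⁶ + 28x⁵ − 32x⁴ + 8x³. Remainder: −3x⁵ − 17x⁴ + 63x³ − 97x² + 56x − 2.
Step 2: lead(−3x⁵ − 17x⁴ + 63x³ − 97x² + 56x − 2) ÷ lead(D) = −3x⁵ ÷ 3x³ = −x². Subtract (−x²)·D = −3x⁵ + 7x⁴ − 8x³ + 2x². Remainder: −24x⁴ + 71x³ − 99x² + 56x − 2.
Step 3: lead(−24x⁴ + 71x³ − 99x² + 56x − 2) ÷ lead(D) = −24x⁴ ÷ 3x³ = −8x. Subtract (−8x)·D = −24x⁴ + 56x³ − 64x² + 16x. Remainder: 15x³ − 35x² + 40x − 2.
Step 4: lead(15x³ − 35x² + 40x − 2) ÷ lead(D) = 15x³ ÷ 3x³ = 5. Subtract (5)·D = 15x³ − 35x² + 40x − 10. Remainder: 8.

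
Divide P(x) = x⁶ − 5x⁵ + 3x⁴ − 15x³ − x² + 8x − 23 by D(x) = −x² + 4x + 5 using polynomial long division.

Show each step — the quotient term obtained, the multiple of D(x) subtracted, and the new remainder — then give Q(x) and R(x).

Step 1: lead(x⁶ − 5x⁵ + 3x⁴ − 15x³ − x² + 8x − 23) ÷ lead(D) = x⁶ ÷ −x² = −x⁴. Subtract (−x⁴)·D = x⁶ − 4x⁵ − 5x⁴. Remainder: −x⁵ + 8x⁴ − 15x³ − x² + 8x − 23.
Step 2: lead(−x⁵ + 8x⁴ − 15x³ − x² + 8x − 23) ÷ lead(D) = −x⁵ ÷ −x² = x³. Subtract (x³)·D = −x⁵ + 4x⁴ + 5x³. Remainder: 4x⁴ − 20x³ − x² + 8x − 23.
Step 3: lead(4x⁴ − 20x³ − x² + 8x − 23) ÷ lead(D) = 4x⁴ ÷ −x² = −4x². Subtract (−4x²)·D = 4x⁴ − 16x³ − 20x². Remainder: −4x³ + 19x² + 8x − 23.
Step 4: lead(−4x³ + 19x² + 8x − 23) ÷ lead(D) = −4x³ ÷ −x² = 4x. Subtract (4x)·D = −4x³ + 16x² + 20x. Remainder: 3x² − 12x − 23.
Step 5: lead(3x² − 12x − 23) ÷ lead(D) = 3x² ÷ −x² = −3. Subtract (−3)·D = 3x² − 12x − 15. Remainder: −8.

Q(x) = −x⁴ + x³ − 4x² + 4x − 3; R(x) = −8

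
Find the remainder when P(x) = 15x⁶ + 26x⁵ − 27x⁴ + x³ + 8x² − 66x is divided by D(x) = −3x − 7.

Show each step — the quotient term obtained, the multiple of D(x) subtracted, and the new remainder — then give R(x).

R(x) = 7

Step 1: lead(15x⁶ + 26x⁵ − 27x⁴ + x³ + 8x² − 66x) ÷ lead(D) = 15x⁶ ÷ −3x = −5x⁵. Subtract (−5x⁵)·D = 15x⁶ + 35x⁵. Remainder: −9x⁵ − 27x⁴ + x³ + 8x² − 66x.
Step 2: lead(−9x⁵ − 27x⁴ + x³ + 8x² − 66x) ÷ lead(D) = −9x⁵ ÷ −3x = 3x⁴. Subtract (3x⁴)·D = −9x⁵ − 21x⁴. Remainder: −6x⁴ + x³ + 8x² − 66x.
Step 3: lead(−6x⁴ + x³ + 8x² − 66x) ÷ lead(D) = −6x⁴ ÷ −3x = 2x³. Subtract (2x³)·D = −6x⁴ − 14x³. Remainder: 15x³ + 8x² − 66x.
Step 4: lead(15x³ + 8x² − 66x) ÷ lead(D) = 15x³ ÷ −3x = −5x². Subtract (−5x²)·D = 15x³ + 35x². Remainder: −27x² − 66x.
Step 5: lead(−27x² − 66x) ÷ lead(D) = −27x² ÷ −3x = 9x. Subtract (9x)·D = −27x² − 63x. Remainder: −3x.
Step 6: lead(−3x) ÷ lead(D) = −3x ÷ −3x = 1. Subtract (1)·D = −3x − 7. Remainder: 7.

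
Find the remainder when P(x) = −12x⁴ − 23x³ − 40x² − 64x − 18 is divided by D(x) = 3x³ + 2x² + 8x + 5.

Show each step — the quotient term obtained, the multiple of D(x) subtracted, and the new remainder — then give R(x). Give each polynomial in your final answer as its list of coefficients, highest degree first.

R = [2, -4, 7]

Step 1: lead(−12x⁴ − 23x³ − 40x² − 64x − 18) ÷ lead(D) = −12x⁴ ÷ 3x³ = −4x. Subtract (−4x)·D = −12x⁴ − 8x³ − 32x² − 20x. Remainder: −15x³ − 8x² − 44x − 18.
Step 2: lead(−15x³ − 8x² − 44x − 18) ÷ lead(D) = −15x³ ÷ 3x³ = −5. Subtract (−5)·D = −15x³ − 10x² − 40x − 25. Remainder: 2x² − 4x + 7.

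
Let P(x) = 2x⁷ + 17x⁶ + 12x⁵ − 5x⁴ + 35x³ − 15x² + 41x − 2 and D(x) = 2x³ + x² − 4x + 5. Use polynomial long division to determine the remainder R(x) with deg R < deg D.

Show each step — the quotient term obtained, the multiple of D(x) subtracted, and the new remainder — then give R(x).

R(x) = −7

Step 1: lead(2x⁷ + 17x⁶ + 12x⁵ − 5x⁴ + 35x³ − 15x² + 41x − 2) ÷ lead(D) = 2x⁷ ÷ 2x³ = x⁴. Subtract (x⁴)·D = 2x⁷ + x⁶ − 4x⁵ + 5x⁴. Remainder: 16x⁶ + 16x⁵ − 10x⁴ + 35x³ − 15x² + 41x − 2.
Step 2: lead(16x⁶ + 16x⁵ − 10x⁴ + 35x³ − 15x² + 41x − 2) ÷ lead(D) = 16x⁶ ÷ 2x³ = 8x³. Subtract (8x³)·D = 16x⁶ + 8x⁵ − 32x⁴ + 40x³. Remainder: 8x⁵ + 22x⁴ − 5x³ − 15x² + 41x − 2.
Step 3: lead(8x⁵ + 22x⁴ − 5x³ − 15x² + 41x − 2) ÷ lead(D) = 8x⁵ ÷ 2x³ = 4x². Subtract (4x²)·D = 8x⁵ + 4x⁴ − 16x³ + 20x². Remainder: 18x⁴ + 11x³ − 35x² + 41x − 2.
Step 4: lead(18x⁴ + 11x³ − 35x² + 41x − 2) ÷ lead(D) = 18x⁴ ÷ 2x³ = 9x. Subtract (9x)·D = 18x⁴ + 9x³ − 36x² + 45x. Remainder: 2x³ + x² − 4x − 2.
Step 5: lead(2x³ + x² − 4x − 2) ÷ lead(D) = 2x³ ÷ 2x³ = 1. Subtract (1)·D = 2x³ + x² − 4x + 5. Remainder: −7.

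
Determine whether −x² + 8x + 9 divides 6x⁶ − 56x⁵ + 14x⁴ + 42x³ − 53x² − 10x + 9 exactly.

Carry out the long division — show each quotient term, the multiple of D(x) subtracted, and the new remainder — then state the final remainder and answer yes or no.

Step 1: lead(6x⁶ − 56x⁵ + 14x⁴ + 42x³ − 53x² − 10x + 9) ÷ lead(D) = 6x⁶ ÷ −x² = −6x⁴. Subtract (−6x⁴)·D = 6x⁶ − 48x⁵ − 54x⁴. Remainder: −8x⁵ + 68x⁴ + 42x³ − 53x² − 10x + 9.
Step 2: lead(−8x⁵ + 68x⁴ + 42x³ − 53x² − 10x + 9) ÷ lead(D) = −8x⁵ ÷ −x² = 8x³. Subtract (8x³)·D = −8x⁵ + 64x⁴ + 72x³. Remainder: 4x⁴ − 30x³ − 53x² − 10x + 9.
Step 3: lead(4x⁴ − 30x³ − 53x² − 10x + 9) ÷ lead(D) = 4x⁴ ÷ −x² = −4x². Subtract (−4x²)·D = 4x⁴ − 32x³ − 36x². Remainder: 2x³ − 17x² − 10x + 9.
Step 4: lead(2x³ − 17x² − 10x + 9) ÷ lead(D) = 2x³ ÷ −x² = −2x. Subtract (−2x)·D = 2x³ − 16x² − 18x. Remainder: −x² + 8x + 9.
Step 5: lead(−x² + 8x + 9) ÷ lead(D) = −x² ÷ −x² = 1. Subtract (1)·D = −x² + 8x + 9. Remainder: 0.

R(x) = 0, so D(x) is a factor of P(x). yes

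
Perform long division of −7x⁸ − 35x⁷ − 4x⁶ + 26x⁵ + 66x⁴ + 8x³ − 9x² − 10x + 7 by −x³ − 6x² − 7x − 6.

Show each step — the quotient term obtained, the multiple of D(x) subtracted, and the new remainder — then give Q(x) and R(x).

Q(x) = 7x⁵ − 7x⁴ − 3x³ − x² + 3x − 1; R(x) = x + 1

Step 1: lead(−7x⁸ − 35x⁷ − 4x⁶ + 26x⁵ + 66x⁴ + 8x³ − 9x² − 10x + 7) ÷ lead(D) = −7x⁸ ÷ −x³ = 7x⁵. Subtract (7x⁵)·D = −7x⁸ − 42x⁷ − 49x⁶ − 42x⁵. Remainder: 7x⁷ + 45x⁶ + 68x⁵ + 66x⁴ + 8x³ − 9x² − 10x + 7.
Step 2: lead(7x⁷ + 45x⁶ + 68x⁵ + 66x⁴ + 8x³ − 9x² − 10x + 7) ÷ lead(D) = 7x⁷ ÷ −x³ = −7x⁴. Subtract (−7x⁴)·D = 7x⁷ + 42x⁶ + 49x⁵ + 42x⁴. Remainder: 3x⁶ + 19x⁵ + 24x⁴ + 8x³ − 9x² − 10x + 7.
Step 3: lead(3x⁶ + 19x⁵ + 24x⁴ + 8x³ − 9x² − 10x + 7) ÷ lead(D) = 3x⁶ ÷ −x³ = −3x³. Subtract (−3x³)·D = 3x⁶ + 18x⁵ + 21x⁴ + 18x³. Remainder: x⁵ + 3x⁴ − 10x³ − 9x² − 10x + 7.
Step 4: lead(x⁵ + 3x⁴ − 10x³ − 9x² − 10x + 7) ÷ lead(D) = x⁵ ÷ −x³ = −x². Subtract (−x²)·D = x⁵ + 6x⁴ + 7x³ + 6x². Remainder: −3x⁴ − 17x³ − 15x² − 10x + 7.
Step 5: lead(−3x⁴ − 17x³ − 15x² − 10x + 7) ÷ lead(D) = −3x⁴ ÷ −x³ = 3x. Subtract (3x)·D = −3x⁴ − 18x³ − 21x² − 18x. Remainder: x³ + 6x² + 8x + 7.
Step 6: lead(x³ + 6x² + 8x + 7) ÷ lead(D) = x³ ÷ −x³ = −1. Subtract (−1)·D = x³ + 6x² + 7x + 6. Remainder: x + 1.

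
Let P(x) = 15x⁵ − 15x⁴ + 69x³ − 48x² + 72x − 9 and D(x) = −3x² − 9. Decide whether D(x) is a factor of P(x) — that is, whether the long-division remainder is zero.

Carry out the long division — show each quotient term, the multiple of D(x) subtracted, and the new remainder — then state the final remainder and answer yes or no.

R(x) = 0, so D(x) is a factor of P(x). yes

Step 1: lead(15x⁵ − 15x⁴ + 69x³ − 48x² + 72x − 9) ÷ lead(D) = 15x⁵ ÷ −3x² = −5x³. Subtract (−5x³)·D = 15x⁵ + 45x³. Remainder: −15x⁴ + 24x³ − 48x² + 72x − 9.
Step 2: lead(−15x⁴ + 24x³ − 48x² + 72x − 9) ÷ lead(D) = −15x⁴ ÷ −3x² = 5x². Subtract (5x²)·D = −15x⁴ − 45x². Remainder: 24x³ − 3x² + 72x − 9.
Step 3: lead(24x³ − 3x² + 72x − 9) ÷ lead(D) = 24x³ ÷ −3x² = −8x. Subtract (−8x)·D = 24x³ + 72x. Remainder: −3x² − 9.
Step 4: lead(−3x² − 9) ÷ lead(D) = −3x² ÷ −3x² = 1. Subtract (1)·D = −3x² − 9. Remainder: 0.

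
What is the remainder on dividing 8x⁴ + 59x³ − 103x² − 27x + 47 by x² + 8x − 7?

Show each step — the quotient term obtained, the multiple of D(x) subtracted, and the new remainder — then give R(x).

R(x) = −6x − 2

Step 1: lead(8x⁴ + 59x³ − 103x² − 27x + 47) ÷ lead(D) = 8x⁴ ÷ x² = 8x². Subtract (8x²)·D = 8x⁴ + 64x³ − 56x². Remainder: −5x³ − 47x² − 27x + 47.
Step 2: lead(−5x³ − 47x² − 27x + 47) ÷ lead(D) = −5x³ ÷ x² = −5x. Subtract (−5x)·D = −5x³ − 40x² + 35x. Remainder: −7x² − 62x + 47.
Step 3: lead(−7x² − 62x + 47) ÷ lead(D) = −7x² ÷ x² = −7. Subtract (−7)·D = −7x² − 56x + 49. Remainder: −6x − 2.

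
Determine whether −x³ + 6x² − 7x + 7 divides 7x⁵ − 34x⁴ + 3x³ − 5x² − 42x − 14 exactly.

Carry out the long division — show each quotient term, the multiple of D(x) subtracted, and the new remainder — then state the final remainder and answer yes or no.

R(x) = 0, so D(x) is a factor of P(x). yes

Step 1: lead(7x⁵ − 34x⁴ + 3x³ − 5x² − 42x − 14) ÷ lead(D) = 7x⁵ ÷ −x³ = −7x². Subtract (−7x²)·D = 7x⁵ − 42x⁴ + 49x³ − 49x². Remainder: 8x⁴ − 46x³ + 44x² − 42x − 14.
Step 2: lead(8x⁴ − 46x³ + 44x² − 42x − 14) ÷ lead(D) = 8x⁴ ÷ −x³ = −8x. Subtract (−8x)·D = 8x⁴ − 48x³ + 56x² − 56x. Remainder: 2x³ − 12x² + 14x − 14.
Step 3: lead(2x³ − 12x² + 14x − 14) ÷ lead(D) = 2x³ ÷ −x³ = −2. Subtract (−2)·D = 2x³ − 12x² + 14x − 14. Remainder: 0.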